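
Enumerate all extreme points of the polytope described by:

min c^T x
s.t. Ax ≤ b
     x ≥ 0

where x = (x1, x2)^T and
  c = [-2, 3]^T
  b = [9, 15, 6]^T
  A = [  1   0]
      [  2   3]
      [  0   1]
Each vertex is the intersection of two constraint boundaries that also satisfies all remaining constraints:
  x1 = 0 and x2 = 0 → (0, 0)
  2x1 + 3x2 = 15 and x2 = 0 → (7.5, 0)
  2x1 + 3x2 = 15 and x1 = 0 → (0, 5)

Vertices: (0, 0), (7.5, 0), (0, 5)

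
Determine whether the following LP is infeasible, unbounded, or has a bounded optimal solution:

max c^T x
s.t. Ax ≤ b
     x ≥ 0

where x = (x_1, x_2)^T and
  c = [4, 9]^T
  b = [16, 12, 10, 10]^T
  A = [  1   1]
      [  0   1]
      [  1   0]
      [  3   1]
The point (0, 10) satisfies every constraint, so the LP is feasible; the constraints give x_1 ≤ 10 and x_2 ≤ 12, which with x_1, x_2 ≥ 0 keep the feasible region inside a bounded box. A feasible, bounded LP attains a finite optimum at a vertex.

The LP has an optimal solution: (0, 10) with z = 90.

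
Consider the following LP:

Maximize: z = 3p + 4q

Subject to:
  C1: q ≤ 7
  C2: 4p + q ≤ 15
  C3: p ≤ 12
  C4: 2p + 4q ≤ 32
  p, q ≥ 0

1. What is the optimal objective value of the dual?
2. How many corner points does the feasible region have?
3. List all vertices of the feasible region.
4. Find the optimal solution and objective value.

1. 34 (by strong duality, equal to the primal optimum)
2. 4
3. (0, 0), (3.75, 0), (2, 7), (0, 7)
4. p = 2, q = 7, z = 34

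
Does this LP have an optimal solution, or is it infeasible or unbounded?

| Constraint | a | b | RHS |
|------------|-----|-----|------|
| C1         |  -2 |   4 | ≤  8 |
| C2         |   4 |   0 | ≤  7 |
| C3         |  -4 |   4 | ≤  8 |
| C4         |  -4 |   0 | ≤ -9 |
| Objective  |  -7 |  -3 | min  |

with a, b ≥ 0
C2 requires 4a ≤ 7, while C4 (-4a ≤ -9) is equivalent to 4a ≥ 9. Together they would need 9 ≤ 4a ≤ 7, which is impossible since 9 > 7. No point satisfies all constraints.

Infeasible: no point satisfies all constraints simultaneously.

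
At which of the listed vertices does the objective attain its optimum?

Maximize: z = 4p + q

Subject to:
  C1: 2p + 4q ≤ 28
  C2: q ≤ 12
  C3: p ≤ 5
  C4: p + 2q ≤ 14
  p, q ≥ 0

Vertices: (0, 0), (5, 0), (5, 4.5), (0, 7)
Evaluating z = 4p + q at each vertex:
  (0, 0): z = 0
  (5, 0): z = 20
  (5, 4.5): z = 24.5
  (0, 7): z = 7

The largest value is z = 24.5, attained at (5, 4.5).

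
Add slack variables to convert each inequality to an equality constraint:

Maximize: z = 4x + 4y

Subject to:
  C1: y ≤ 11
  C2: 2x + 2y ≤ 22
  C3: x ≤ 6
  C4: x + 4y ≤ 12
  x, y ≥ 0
max z = 4x + 4y

s.t.
  y + s1 = 11
  2x + 2y + s2 = 22
  x + s3 = 6
  x + 4y + s4 = 12
  x, y, s1, s2, s3, s4 ≥ 0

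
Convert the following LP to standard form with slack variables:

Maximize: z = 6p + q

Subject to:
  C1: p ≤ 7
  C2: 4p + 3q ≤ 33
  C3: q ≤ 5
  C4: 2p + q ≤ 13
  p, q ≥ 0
max z = 6p + q

s.t.
  p + s1 = 7
  4p + 3q + s2 = 33
  q + s3 = 5
  2p + q + s4 = 13
  p, q, s1, s2, s3, s4 ≥ 0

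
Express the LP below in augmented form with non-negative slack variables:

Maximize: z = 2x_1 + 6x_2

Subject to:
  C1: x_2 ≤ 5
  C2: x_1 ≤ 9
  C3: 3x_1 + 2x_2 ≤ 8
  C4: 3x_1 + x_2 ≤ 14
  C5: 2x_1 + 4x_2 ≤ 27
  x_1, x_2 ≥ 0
max z = 2x_1 + 6x_2

s.t.
  x_2 + s1 = 5
  x_1 + s2 = 9
  3x_1 + 2x_2 + s3 = 8
  3x_1 + x_2 + s4 = 14
  2x_1 + 4x_2 + s5 = 27
  x_1, x_2, s1, s2, s3, s4, s5 ≥ 0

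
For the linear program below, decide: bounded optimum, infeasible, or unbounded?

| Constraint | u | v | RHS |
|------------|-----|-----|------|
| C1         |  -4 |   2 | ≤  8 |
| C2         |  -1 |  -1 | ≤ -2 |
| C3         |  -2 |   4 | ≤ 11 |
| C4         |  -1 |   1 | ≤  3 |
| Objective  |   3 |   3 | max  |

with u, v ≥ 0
Feasible point: (0, 2) satisfies every constraint, so the LP is feasible.
Direction d = (1, 0): for each constraint row a, a·d ≤ 0 —
  (-4)(1) + (2)(0) = -4 ≤ 0
  (-1)(1) + (-1)(0) = -1 ≤ 0
  (-2)(1) + (4)(0) = -2 ≤ 0
  (-1)(1) + (1)(0) = -1 ≤ 0
and d ≥ 0, so (0, 2) + t·d stays feasible for every t ≥ 0. Along this ray z = 3u + 3v changes by 3 per unit t, so z → +∞.

The LP is unbounded; z can be made arbitrarily large.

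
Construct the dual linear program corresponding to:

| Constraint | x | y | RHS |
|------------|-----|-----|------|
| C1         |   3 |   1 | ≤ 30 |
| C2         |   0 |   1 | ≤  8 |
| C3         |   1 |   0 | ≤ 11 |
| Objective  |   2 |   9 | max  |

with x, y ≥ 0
Minimize: z = 30y1 + 8y2 + 11y3

Subject to:
  C1: -3y1 - y3 ≤ -2
  C2: -y1 - y2 ≤ -9
  y1, y2, y3 ≥ 0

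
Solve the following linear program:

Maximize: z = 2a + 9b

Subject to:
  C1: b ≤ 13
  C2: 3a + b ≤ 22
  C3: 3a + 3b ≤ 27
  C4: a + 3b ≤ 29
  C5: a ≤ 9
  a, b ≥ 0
Each vertex is the intersection of two constraint boundaries that also satisfies all remaining constraints:
  a = 0 and b = 0 → (0, 0)
  3a + b = 22 and b = 0 → (7.333, 0)
  3a + b = 22 and 3a + 3b = 27 → (6.5, 2.5)
  3a + 3b = 27 and a = 0 → (0, 9)

Evaluating z = 2a + 9b at each vertex:
  (0, 0): z = 0
  (7.333, 0): z = 14.67
  (6.5, 2.5): z = 35.5
  (0, 9): z = 81

The maximum is at (0, 9) with z = 81.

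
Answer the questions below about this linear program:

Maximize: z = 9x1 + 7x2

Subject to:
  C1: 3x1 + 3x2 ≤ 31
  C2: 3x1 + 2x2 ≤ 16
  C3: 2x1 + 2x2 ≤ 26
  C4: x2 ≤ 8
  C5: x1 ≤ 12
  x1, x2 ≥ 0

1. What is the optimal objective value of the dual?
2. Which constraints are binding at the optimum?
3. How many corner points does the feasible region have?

1. 56 (by strong duality, equal to the primal optimum)
2. C2, C4, x1 ≥ 0
3. 3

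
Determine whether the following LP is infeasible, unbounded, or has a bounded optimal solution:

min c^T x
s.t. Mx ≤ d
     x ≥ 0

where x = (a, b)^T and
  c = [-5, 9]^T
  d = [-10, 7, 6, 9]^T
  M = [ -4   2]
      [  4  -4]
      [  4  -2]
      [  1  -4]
One constraint requires 4a - 2b ≤ 6, while the constraint -4a + 2b ≤ -10 is equivalent to 4a - 2b ≥ 10. Together they would need 10 ≤ 4a - 2b ≤ 6, which is impossible since 10 > 6. No point satisfies all constraints.

Infeasible — the constraint set is empty.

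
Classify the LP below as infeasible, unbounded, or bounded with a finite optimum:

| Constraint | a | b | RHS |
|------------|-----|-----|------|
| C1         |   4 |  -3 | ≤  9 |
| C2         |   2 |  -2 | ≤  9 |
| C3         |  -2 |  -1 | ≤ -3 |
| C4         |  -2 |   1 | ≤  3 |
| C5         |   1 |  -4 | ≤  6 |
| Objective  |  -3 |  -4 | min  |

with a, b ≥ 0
Feasible point: (1, 1) satisfies every constraint, so the LP is feasible.
Direction d = (3, 4): for each constraint row a, a·d ≤ 0 —
  (4)(3) + (-3)(4) = 0 ≤ 0
  (2)(3) + (-2)(4) = -2 ≤ 0
  (-2)(3) + (-1)(4) = -10 ≤ 0
  (-2)(3) + (1)(4) = -2 ≤ 0
  (1)(3) + (-4)(4) = -13 ≤ 0
and d ≥ 0, so (1, 1) + t·d stays feasible for every t ≥ 0. Along this ray z = -3a - 4b changes by -25 per unit t, so z → −∞.

The LP is unbounded; z can be made arbitrarily small.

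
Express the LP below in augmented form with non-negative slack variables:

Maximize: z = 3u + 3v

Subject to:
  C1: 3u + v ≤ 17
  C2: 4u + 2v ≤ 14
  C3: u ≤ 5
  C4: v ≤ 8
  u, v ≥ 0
max z = 3u + 3v

s.t.
  3u + v + s1 = 17
  4u + 2v + s2 = 14
  u + s3 = 5
  v + s4 = 8
  u, v, s1, s2, s3, s4 ≥ 0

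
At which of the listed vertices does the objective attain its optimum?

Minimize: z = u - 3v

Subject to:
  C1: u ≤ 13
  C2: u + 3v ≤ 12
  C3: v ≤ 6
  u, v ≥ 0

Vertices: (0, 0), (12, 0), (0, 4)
Evaluating z = u - 3v at each vertex:
  (0, 0): z = 0
  (12, 0): z = 12
  (0, 4): z = -12

The smallest value is z = -12, attained at (0, 4).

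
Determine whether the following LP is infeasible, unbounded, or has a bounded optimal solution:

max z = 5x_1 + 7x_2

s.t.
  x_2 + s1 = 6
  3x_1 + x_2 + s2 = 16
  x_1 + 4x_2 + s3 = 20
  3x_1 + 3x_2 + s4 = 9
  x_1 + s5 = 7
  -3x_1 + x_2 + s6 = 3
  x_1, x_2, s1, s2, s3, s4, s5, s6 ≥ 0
The point (0, 3) satisfies every constraint, so the LP is feasible; the constraints give x_1 ≤ 7 and x_2 ≤ 6, which with x_1, x_2 ≥ 0 keep the feasible region inside a bounded box. A feasible, bounded LP attains a finite optimum at a vertex.

Evaluating z = 5x_1 + 7x_2 at each vertex:
  (0, 0): z = 0
  (3, 0): z = 15
  (0, 3): z = 21

Bounded optimum: z* = 21 at (0, 3).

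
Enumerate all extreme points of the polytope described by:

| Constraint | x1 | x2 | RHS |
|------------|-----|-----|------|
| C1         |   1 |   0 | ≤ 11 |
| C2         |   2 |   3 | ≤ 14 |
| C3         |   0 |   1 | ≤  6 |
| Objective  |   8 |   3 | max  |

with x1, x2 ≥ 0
Each vertex is the intersection of two constraint boundaries that also satisfies all remaining constraints:
  x1 = 0 and x2 = 0 → (0, 0)
  2x1 + 3x2 = 14 and x2 = 0 → (7, 0)
  2x1 + 3x2 = 14 and x1 = 0 → (0, 4.667)

Vertices: (0, 0), (7, 0), (0, 4.667)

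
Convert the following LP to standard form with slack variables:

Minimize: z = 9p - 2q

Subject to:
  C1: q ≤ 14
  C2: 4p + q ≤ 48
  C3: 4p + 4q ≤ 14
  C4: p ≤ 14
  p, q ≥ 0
min z = 9p - 2q

s.t.
  q + s1 = 14
  4p + q + s2 = 48
  4p + 4q + s3 = 14
  p + s4 = 14
  p, q, s1, s2, s3, s4 ≥ 0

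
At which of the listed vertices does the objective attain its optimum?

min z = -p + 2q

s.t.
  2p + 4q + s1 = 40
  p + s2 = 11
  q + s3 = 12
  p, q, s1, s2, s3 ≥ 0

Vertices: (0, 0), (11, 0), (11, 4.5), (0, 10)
Evaluating z = -p + 2q at each vertex:
  (0, 0): z = 0
  (11, 0): z = -11
  (11, 4.5): z = -2
  (0, 10): z = 20

The smallest value is z = -11, attained at (11, 0).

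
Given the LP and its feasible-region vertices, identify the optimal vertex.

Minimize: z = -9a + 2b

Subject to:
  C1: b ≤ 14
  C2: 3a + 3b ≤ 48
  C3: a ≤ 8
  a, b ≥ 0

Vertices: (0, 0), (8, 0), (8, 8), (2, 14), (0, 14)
Evaluating z = -9a + 2b at each vertex:
  (0, 0): z = 0
  (8, 0): z = -72
  (8, 8): z = -56
  (2, 14): z = 10
  (0, 14): z = 28

The smallest value is z = -72, attained at (8, 0).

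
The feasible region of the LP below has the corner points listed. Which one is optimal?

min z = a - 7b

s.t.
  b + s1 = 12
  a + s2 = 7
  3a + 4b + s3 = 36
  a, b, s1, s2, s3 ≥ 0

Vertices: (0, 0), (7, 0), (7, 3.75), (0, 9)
Evaluating z = a - 7b at each vertex:
  (0, 0): z = 0
  (7, 0): z = 7
  (7, 3.75): z = -19.25
  (0, 9): z = -63

The smallest value is z = -63, attained at (0, 9).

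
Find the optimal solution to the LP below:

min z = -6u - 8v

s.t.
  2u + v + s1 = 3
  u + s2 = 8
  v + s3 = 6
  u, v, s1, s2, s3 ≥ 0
Each vertex is the intersection of two constraint boundaries that also satisfies all remaining constraints:
  u = 0 and v = 0 → (0, 0)
  2u + v = 3 and v = 0 → (1.5, 0)
  2u + v = 3 and u = 0 → (0, 3)

Evaluating z = -6u - 8v at each vertex:
  (0, 0): z = 0
  (1.5, 0): z = -9
  (0, 3): z = -24

The minimum is at (0, 3) with z = -24.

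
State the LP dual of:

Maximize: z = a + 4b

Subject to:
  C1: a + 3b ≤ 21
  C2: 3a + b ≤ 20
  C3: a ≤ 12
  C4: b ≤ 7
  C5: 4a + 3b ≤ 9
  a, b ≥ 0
Minimize: z = 21y1 + 20y2 + 12y3 + 7y4 + 9y5

Subject to:
  C1: -y1 - 3y2 - y3 - 4y5 ≤ -1
  C2: -3y1 - y2 - y4 - 3y5 ≤ -4
  y1, y2, y3, y4, y5 ≥ 0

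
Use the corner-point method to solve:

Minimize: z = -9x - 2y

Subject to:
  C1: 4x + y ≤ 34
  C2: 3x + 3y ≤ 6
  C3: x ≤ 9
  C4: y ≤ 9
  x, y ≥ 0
Each vertex is the intersection of two constraint boundaries that also satisfies all remaining constraints:
  x = 0 and y = 0 → (0, 0)
  3x + 3y = 6 and y = 0 → (2, 0)
  3x + 3y = 6 and x = 0 → (0, 2)

Evaluating z = -9x - 2y at each vertex:
  (0, 0): z = 0
  (2, 0): z = -18
  (0, 2): z = -4

The minimum is at (2, 0) with z = -18.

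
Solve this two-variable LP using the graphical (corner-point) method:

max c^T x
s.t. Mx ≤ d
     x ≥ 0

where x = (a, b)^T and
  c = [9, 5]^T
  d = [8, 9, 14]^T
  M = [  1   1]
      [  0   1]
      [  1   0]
Each vertex is the intersection of two constraint boundaries that also satisfies all remaining constraints:
  a = 0 and b = 0 → (0, 0)
  a + b = 8 and b = 0 → (8, 0)
  a + b = 8 and a = 0 → (0, 8)

Evaluating z = 9a + 5b at each vertex:
  (0, 0): z = 0
  (8, 0): z = 72
  (0, 8): z = 40

The maximum is at (8, 0) with z = 72.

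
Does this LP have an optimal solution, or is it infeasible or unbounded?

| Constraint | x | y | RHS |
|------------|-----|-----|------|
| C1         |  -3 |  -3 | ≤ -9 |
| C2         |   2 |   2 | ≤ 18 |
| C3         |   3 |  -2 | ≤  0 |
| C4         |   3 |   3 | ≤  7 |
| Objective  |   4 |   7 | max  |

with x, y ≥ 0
C4 requires 3x + 3y ≤ 7, while C1 (-3x - 3y ≤ -9) is equivalent to 3x + 3y ≥ 9. Together they would need 9 ≤ 3x + 3y ≤ 7, which is impossible since 9 > 7. No point satisfies all constraints.

Infeasible — the constraint set is empty.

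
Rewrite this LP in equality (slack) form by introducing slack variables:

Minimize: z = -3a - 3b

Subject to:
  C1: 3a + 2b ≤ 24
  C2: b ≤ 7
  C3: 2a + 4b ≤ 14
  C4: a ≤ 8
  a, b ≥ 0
min z = -3a - 3b

s.t.
  3a + 2b + s1 = 24
  b + s2 = 7
  2a + 4b + s3 = 14
  a + s4 = 8
  a, b, s1, s2, s3, s4 ≥ 0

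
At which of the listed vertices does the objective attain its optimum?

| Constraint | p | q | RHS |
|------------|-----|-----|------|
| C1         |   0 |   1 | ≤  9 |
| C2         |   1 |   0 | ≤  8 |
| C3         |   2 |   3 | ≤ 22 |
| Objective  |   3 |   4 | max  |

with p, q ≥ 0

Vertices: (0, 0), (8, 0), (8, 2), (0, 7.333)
Evaluating z = 3p + 4q at each vertex:
  (0, 0): z = 0
  (8, 0): z = 24
  (8, 2): z = 32
  (0, 7.333): z = 29.33

The largest value is z = 32, attained at (8, 2).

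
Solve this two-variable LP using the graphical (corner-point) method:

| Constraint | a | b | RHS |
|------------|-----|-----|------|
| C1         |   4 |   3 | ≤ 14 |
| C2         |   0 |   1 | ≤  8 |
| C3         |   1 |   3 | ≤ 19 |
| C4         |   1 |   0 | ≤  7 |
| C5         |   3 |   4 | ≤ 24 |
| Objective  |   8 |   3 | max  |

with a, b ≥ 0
Each vertex is the intersection of two constraint boundaries that also satisfies all remaining constraints:
  a = 0 and b = 0 → (0, 0)
  4a + 3b = 14 and b = 0 → (3.5, 0)
  4a + 3b = 14 and a = 0 → (0, 4.667)

Evaluating z = 8a + 3b at each vertex:
  (0, 0): z = 0
  (3.5, 0): z = 28
  (0, 4.667): z = 14

The maximum is at (3.5, 0) with z = 28.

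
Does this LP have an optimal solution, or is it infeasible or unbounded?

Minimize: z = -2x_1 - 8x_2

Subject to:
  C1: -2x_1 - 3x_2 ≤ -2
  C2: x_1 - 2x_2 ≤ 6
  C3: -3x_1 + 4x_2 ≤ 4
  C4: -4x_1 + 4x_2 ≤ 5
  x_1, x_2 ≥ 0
Feasible point: (0, 1) satisfies every constraint, so the LP is feasible.
Direction d = (2, 1): for each constraint row a, a·d ≤ 0 —
  (-2)(2) + (-3)(1) = -7 ≤ 0
  (1)(2) + (-2)(1) = 0 ≤ 0
  (-3)(2) + (4)(1) = -2 ≤ 0
  (-4)(2) + (4)(1) = -4 ≤ 0
and d ≥ 0, so (0, 1) + t·d stays feasible for every t ≥ 0. Along this ray z = -2x_1 - 8x_2 changes by -12 per unit t, so z → −∞.

Unbounded: there is a feasible ray along which z → −∞.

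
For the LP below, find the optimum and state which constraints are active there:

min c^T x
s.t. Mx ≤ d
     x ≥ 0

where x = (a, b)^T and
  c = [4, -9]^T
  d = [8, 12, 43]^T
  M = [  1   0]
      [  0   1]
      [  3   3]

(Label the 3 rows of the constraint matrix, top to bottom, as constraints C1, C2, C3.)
Optimal: a = 0, b = 12
Binding: C2, a ≥ 0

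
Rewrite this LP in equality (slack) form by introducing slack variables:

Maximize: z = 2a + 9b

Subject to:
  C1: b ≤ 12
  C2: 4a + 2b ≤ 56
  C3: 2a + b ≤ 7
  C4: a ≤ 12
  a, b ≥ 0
max z = 2a + 9b

s.t.
  b + s1 = 12
  4a + 2b + s2 = 56
  2a + b + s3 = 7
  a + s4 = 12
  a, b, s1, s2, s3, s4 ≥ 0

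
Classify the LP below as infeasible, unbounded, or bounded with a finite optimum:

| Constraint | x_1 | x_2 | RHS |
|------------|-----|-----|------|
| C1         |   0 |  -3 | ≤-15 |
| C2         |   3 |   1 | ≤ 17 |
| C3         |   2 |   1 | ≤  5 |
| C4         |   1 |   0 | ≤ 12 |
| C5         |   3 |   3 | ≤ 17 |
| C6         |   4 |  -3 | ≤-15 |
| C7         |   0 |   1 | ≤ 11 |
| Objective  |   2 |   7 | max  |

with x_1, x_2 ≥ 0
The point (0, 5) satisfies every constraint, so the LP is feasible; the constraints give x_1 ≤ 12 and x_2 ≤ 11, which with x_1, x_2 ≥ 0 keep the feasible region inside a bounded box. A feasible, bounded LP attains a finite optimum at a vertex.

Evaluating z = 2x_1 + 7x_2 at each vertex:
  (0, 5): z = 35

Bounded optimum: z* = 35 at (0, 5).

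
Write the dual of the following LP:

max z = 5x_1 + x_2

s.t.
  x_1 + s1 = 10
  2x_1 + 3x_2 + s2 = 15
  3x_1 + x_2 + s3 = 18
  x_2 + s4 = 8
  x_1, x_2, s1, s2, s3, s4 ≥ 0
Minimize: z = 10y1 + 15y2 + 18y3 + 8y4

Subject to:
  C1: -y1 - 2y2 - 3y3 ≤ -5
  C2: -3y2 - y3 - y4 ≤ -1
  y1, y2, y3, y4 ≥ 0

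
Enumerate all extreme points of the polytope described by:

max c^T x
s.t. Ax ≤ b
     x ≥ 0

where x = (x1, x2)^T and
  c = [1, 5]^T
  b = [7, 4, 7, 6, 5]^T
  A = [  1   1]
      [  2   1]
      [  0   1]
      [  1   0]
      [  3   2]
Each vertex is the intersection of two constraint boundaries that also satisfies all remaining constraints:
  x1 = 0 and x2 = 0 → (0, 0)
  3x1 + 2x2 = 5 and x2 = 0 → (1.667, 0)
  3x1 + 2x2 = 5 and x1 = 0 → (0, 2.5)

Vertices: (0, 0), (1.667, 0), (0, 2.5)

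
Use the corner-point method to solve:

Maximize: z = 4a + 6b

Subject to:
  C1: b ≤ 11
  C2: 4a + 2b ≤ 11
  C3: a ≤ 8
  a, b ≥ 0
Each vertex is the intersection of two constraint boundaries that also satisfies all remaining constraints:
  a = 0 and b = 0 → (0, 0)
  4a + 2b = 11 and b = 0 → (2.75, 0)
  4a + 2b = 11 and a = 0 → (0, 5.5)

Evaluating z = 4a + 6b at each vertex:
  (0, 0): z = 0
  (2.75, 0): z = 11
  (0, 5.5): z = 33

The maximum is at (0, 5.5) with z = 33.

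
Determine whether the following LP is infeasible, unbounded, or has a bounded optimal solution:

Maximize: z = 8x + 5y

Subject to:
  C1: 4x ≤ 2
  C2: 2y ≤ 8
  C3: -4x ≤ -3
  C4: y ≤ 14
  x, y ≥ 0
C1 requires 4x ≤ 2, while C3 (-4x ≤ -3) is equivalent to 4x ≥ 3. Together they would need 3 ≤ 4x ≤ 2, which is impossible since 3 > 2. No point satisfies all constraints.

The feasible region is empty; the LP is infeasible.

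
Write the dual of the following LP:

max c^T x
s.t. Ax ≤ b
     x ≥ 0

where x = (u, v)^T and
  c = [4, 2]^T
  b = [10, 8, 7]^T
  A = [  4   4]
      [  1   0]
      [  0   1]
Minimize: z = 10y1 + 8y2 + 7y3

Subject to:
  C1: -4y1 - y2 ≤ -4
  C2: -4y1 - y3 ≤ -2
  y1, y2, y3 ≥ 0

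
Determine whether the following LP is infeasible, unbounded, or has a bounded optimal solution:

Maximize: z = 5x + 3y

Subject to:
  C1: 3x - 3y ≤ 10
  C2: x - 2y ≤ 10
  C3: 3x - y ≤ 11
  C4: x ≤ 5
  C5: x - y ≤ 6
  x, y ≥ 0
Feasible point: (0, 0) satisfies every constraint, so the LP is feasible.
Direction d = (0, 1): for each constraint row a, a·d ≤ 0 —
  (3)(0) + (-3)(1) = -3 ≤ 0
  (1)(0) + (-2)(1) = -2 ≤ 0
  (3)(0) + (-1)(1) = -1 ≤ 0
  (1)(0) + (0)(1) = 0 ≤ 0
  (1)(0) + (-1)(1) = -1 ≤ 0
and d ≥ 0, so (0, 0) + t·d stays feasible for every t ≥ 0. Along this ray z = 5x + 3y changes by 3 per unit t, so z → +∞.

Unbounded — the objective can increase without bound over the feasible region.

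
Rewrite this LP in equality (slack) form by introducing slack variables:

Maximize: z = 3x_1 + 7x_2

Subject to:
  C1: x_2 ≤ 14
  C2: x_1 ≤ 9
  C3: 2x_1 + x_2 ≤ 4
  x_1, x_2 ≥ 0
max z = 3x_1 + 7x_2

s.t.
  x_2 + s1 = 14
  x_1 + s2 = 9
  2x_1 + x_2 + s3 = 4
  x_1, x_2, s1, s2, s3 ≥ 0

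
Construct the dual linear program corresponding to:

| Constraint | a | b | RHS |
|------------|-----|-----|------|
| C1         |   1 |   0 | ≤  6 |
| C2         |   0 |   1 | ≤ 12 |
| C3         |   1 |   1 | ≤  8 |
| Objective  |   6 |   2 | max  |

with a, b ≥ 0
Minimize: z = 6y1 + 12y2 + 8y3

Subject to:
  C1: -y1 - y3 ≤ -6
  C2: -y2 - y3 ≤ -2
  y1, y2, y3 ≥ 0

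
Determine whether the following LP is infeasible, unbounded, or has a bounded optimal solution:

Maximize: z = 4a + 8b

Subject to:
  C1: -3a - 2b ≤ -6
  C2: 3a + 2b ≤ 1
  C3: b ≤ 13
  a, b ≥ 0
C2 requires 3a + 2b ≤ 1, while C1 (-3a - 2b ≤ -6) is equivalent to 3a + 2b ≥ 6. Together they would need 6 ≤ 3a + 2b ≤ 1, which is impossible since 6 > 1. No point satisfies all constraints.

Infeasible: no point satisfies all constraints simultaneously.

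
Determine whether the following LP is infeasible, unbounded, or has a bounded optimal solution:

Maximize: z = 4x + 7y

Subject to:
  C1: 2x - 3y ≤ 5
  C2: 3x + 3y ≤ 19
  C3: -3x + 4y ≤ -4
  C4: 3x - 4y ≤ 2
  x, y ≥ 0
C4 requires 3x - 4y ≤ 2, while C3 (-3x + 4y ≤ -4) is equivalent to 3x - 4y ≥ 4. Together they would need 4 ≤ 3x - 4y ≤ 2, which is impossible since 4 > 2. No point satisfies all constraints.

The feasible region is empty; the LP is infeasible.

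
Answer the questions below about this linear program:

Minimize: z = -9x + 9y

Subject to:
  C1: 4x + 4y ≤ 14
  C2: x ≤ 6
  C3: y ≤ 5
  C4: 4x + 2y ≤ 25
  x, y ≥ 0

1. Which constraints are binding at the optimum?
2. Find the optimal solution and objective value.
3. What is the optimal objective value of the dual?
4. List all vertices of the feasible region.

1. C1, y ≥ 0
2. x = 3.5, y = 0, z = -31.5
3. -31.5 (by strong duality, equal to the primal optimum)
4. (0, 0), (3.5, 0), (0, 3.5)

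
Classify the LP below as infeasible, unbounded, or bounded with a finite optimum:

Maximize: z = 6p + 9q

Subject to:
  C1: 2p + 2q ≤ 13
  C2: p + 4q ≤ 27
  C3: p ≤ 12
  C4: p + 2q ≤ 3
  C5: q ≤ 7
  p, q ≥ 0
The point (3, 0) satisfies every constraint, so the LP is feasible; the constraints give p ≤ 12 and q ≤ 7, which with p, q ≥ 0 keep the feasible region inside a bounded box. A feasible, bounded LP attains a finite optimum at a vertex.

Evaluating z = 6p + 9q at each vertex:
  (0, 0): z = 0
  (3, 0): z = 18
  (0, 1.5): z = 13.5

The LP has an optimal solution: (3, 0) with z = 18.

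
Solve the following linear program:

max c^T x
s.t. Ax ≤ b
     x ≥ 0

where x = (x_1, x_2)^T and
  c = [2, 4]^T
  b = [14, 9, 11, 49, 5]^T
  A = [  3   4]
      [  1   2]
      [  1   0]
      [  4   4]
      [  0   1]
Each vertex is the intersection of two constraint boundaries that also satisfies all remaining constraints:
  x_1 = 0 and x_2 = 0 → (0, 0)
  3x_1 + 4x_2 = 14 and x_2 = 0 → (4.667, 0)
  3x_1 + 4x_2 = 14 and x_1 = 0 → (0, 3.5)

Evaluating z = 2x_1 + 4x_2 at each vertex:
  (0, 0): z = 0
  (4.667, 0): z = 9.333
  (0, 3.5): z = 14

The maximum is at (0, 3.5) with z = 14.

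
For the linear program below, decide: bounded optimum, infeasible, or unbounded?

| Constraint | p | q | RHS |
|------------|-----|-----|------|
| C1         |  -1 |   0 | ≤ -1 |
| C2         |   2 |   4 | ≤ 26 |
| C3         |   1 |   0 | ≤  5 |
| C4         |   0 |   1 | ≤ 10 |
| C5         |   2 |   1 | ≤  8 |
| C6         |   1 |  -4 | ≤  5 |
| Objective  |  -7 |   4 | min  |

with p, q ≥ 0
The point (4, 0) satisfies every constraint, so the LP is feasible; the constraints give p ≤ 5 and q ≤ 10, which with p, q ≥ 0 keep the feasible region inside a bounded box. A feasible, bounded LP attains a finite optimum at a vertex.

Bounded optimum: z* = -28 at (4, 0).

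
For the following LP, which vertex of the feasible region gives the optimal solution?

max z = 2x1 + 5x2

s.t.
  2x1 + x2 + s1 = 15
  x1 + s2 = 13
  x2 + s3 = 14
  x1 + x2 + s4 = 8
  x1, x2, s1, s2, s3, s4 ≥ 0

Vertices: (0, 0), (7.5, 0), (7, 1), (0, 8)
(0, 8) with z = 40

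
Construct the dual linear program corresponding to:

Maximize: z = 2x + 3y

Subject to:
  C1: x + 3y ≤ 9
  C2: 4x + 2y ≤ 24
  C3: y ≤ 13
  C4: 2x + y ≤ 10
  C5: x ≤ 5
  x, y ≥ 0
Minimize: z = 9y1 + 24y2 + 13y3 + 10y4 + 5y5

Subject to:
  C1: -y1 - 4y2 - 2y4 - y5 ≤ -2
  C2: -3y1 - 2y2 - y3 - y4 ≤ -3
  y1, y2, y3, y4, y5 ≥ 0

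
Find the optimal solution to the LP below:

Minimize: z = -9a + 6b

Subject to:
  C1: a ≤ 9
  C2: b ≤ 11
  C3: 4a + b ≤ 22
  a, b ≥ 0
Each vertex is the intersection of two constraint boundaries that also satisfies all remaining constraints:
  a = 0 and b = 0 → (0, 0)
  4a + b = 22 and b = 0 → (5.5, 0)
  b = 11 and 4a + b = 22 → (2.75, 11)
  b = 11 and a = 0 → (0, 11)

Evaluating z = -9a + 6b at each vertex:
  (0, 0): z = 0
  (5.5, 0): z = -49.5
  (2.75, 11): z = 41.25
  (0, 11): z = 66

The minimum is at (5.5, 0) with z = -49.5.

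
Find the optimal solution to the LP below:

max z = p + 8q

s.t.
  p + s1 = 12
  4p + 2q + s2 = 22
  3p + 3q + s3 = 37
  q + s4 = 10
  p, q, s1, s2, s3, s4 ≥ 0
p = 0.5, q = 10, z = 80.5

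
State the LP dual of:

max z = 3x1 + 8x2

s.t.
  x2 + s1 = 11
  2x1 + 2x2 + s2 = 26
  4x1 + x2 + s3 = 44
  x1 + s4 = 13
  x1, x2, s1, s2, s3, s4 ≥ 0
Minimize: z = 11y1 + 26y2 + 44y3 + 13y4

Subject to:
  C1: -2y2 - 4y3 - y4 ≤ -3
  C2: -y1 - 2y2 - y3 ≤ -8
  y1, y2, y3, y4 ≥ 0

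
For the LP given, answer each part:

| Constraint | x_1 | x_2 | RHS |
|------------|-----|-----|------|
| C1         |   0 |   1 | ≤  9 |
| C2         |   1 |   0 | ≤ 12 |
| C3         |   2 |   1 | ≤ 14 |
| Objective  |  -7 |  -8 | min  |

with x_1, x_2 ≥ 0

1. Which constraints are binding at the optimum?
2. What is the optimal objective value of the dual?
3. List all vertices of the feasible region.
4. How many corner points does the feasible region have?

1. C1, C3
2. -89.5 (by strong duality, equal to the primal optimum)
3. (0, 0), (7, 0), (2.5, 9), (0, 9)
4. 4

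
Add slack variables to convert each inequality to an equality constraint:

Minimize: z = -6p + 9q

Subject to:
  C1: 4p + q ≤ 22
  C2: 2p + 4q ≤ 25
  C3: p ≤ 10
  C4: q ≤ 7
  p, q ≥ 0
min z = -6p + 9q

s.t.
  4p + q + s1 = 22
  2p + 4q + s2 = 25
  p + s3 = 10
  q + s4 = 7
  p, q, s1, s2, s3, s4 ≥ 0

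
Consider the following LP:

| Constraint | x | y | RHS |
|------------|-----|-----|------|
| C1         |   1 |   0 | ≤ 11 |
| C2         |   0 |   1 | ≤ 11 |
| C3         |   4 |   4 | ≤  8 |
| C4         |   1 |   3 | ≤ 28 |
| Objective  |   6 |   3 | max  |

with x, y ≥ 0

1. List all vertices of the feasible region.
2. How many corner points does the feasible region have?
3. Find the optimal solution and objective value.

1. (0, 0), (2, 0), (0, 2)
2. 3
3. x = 2, y = 0, z = 12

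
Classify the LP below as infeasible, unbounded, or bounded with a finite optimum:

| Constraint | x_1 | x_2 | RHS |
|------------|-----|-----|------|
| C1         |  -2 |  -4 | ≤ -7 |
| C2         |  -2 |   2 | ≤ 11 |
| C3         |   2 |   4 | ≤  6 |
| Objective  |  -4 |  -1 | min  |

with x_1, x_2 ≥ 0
C3 requires 2x_1 + 4x_2 ≤ 6, while C1 (-2x_1 - 4x_2 ≤ -7) is equivalent to 2x_1 + 4x_2 ≥ 7. Together they would need 7 ≤ 2x_1 + 4x_2 ≤ 6, which is impossible since 7 > 6. No point satisfies all constraints.

Infeasible — the constraint set is empty.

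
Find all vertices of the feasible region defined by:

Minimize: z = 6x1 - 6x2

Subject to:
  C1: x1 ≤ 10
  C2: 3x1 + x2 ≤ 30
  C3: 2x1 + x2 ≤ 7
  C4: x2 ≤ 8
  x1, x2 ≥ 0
Each vertex is the intersection of two constraint boundaries that also satisfies all remaining constraints:
  x1 = 0 and x2 = 0 → (0, 0)
  2x1 + x2 = 7 and x2 = 0 → (3.5, 0)
  2x1 + x2 = 7 and x1 = 0 → (0, 7)

Vertices: (0, 0), (3.5, 0), (0, 7)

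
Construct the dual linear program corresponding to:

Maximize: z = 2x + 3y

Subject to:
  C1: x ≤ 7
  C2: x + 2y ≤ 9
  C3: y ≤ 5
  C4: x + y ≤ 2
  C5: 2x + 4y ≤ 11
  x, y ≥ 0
Minimize: z = 7y1 + 9y2 + 5y3 + 2y4 + 11y5

Subject to:
  C1: -y1 - y2 - y4 - 2y5 ≤ -2
  C2: -2y2 - y3 - y4 - 4y5 ≤ -3
  y1, y2, y3, y4, y5 ≥ 0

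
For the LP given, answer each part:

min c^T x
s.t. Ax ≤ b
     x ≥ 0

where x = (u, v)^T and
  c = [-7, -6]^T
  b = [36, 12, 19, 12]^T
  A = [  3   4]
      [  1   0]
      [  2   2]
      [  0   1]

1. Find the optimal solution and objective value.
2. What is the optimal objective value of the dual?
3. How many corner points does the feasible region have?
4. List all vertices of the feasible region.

1. u = 9.5, v = 0, z = -66.5
2. -66.5 (by strong duality, equal to the primal optimum)
3. 4
4. (0, 0), (9.5, 0), (2, 7.5), (0, 9)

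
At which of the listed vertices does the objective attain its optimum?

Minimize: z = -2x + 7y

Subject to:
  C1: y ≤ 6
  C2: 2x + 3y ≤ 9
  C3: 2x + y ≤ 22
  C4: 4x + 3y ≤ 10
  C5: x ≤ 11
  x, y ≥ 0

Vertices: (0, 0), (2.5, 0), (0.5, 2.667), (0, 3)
Evaluating z = -2x + 7y at each vertex:
  (0, 0): z = 0
  (2.5, 0): z = -5
  (0.5, 2.667): z = 17.67
  (0, 3): z = 21

The smallest value is z = -5, attained at (2.5, 0).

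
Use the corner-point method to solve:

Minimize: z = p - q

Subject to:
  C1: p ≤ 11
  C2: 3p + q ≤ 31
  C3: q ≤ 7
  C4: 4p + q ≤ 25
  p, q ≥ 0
p = 0, q = 7, z = -7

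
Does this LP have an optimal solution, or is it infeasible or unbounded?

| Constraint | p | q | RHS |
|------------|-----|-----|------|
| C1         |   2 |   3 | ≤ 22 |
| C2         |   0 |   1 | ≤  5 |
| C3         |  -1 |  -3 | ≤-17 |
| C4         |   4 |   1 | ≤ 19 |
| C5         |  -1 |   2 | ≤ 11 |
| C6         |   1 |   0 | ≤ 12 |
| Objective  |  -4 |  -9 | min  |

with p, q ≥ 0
The point (3.5, 5) satisfies every constraint, so the LP is feasible; the constraints give p ≤ 12 and q ≤ 5, which with p, q ≥ 0 keep the feasible region inside a bounded box. A feasible, bounded LP attains a finite optimum at a vertex.

The LP has an optimal solution: (3.5, 5) with z = -59.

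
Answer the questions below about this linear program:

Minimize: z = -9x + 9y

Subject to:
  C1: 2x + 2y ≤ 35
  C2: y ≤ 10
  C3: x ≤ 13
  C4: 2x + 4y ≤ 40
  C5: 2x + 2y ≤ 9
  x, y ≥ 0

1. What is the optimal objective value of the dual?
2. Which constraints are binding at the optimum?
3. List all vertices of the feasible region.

1. -40.5 (by strong duality, equal to the primal optimum)
2. C5, y ≥ 0
3. (0, 0), (4.5, 0), (0, 4.5)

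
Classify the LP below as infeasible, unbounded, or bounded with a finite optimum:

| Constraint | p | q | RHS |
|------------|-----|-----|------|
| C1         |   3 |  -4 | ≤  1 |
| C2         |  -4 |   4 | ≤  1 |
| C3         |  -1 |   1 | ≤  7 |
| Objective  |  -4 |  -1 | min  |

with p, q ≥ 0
Feasible point: (0, 0) satisfies every constraint, so the LP is feasible.
Direction d = (1, 1): for each constraint row a, a·d ≤ 0 —
  (3)(1) + (-4)(1) = -1 ≤ 0
  (-4)(1) + (4)(1) = 0 ≤ 0
  (-1)(1) + (1)(1) = 0 ≤ 0
and d ≥ 0, so (0, 0) + t·d stays feasible for every t ≥ 0. Along this ray z = -4p - q changes by -5 per unit t, so z → −∞.

Unbounded: there is a feasible ray along which z → −∞.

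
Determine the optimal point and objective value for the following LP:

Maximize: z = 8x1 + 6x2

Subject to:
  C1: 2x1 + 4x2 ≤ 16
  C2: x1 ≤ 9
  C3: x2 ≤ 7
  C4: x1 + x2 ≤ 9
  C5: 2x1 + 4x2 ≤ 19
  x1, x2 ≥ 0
x1 = 8, x2 = 0, z = 64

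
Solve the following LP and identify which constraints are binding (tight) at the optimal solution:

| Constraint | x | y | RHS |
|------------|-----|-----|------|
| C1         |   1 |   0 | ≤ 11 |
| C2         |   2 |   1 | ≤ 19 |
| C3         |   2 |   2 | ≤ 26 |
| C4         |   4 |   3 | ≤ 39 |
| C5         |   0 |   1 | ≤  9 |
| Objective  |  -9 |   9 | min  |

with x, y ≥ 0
Optimal: x = 9.5, y = 0
Slack at optimum:
  C1: slack = 1.5
  C2: slack = 0 (binding)
  C3: slack = 7
  C4: slack = 1
  C5: slack = 9
  x ≥ 0: x = 9.5
  y ≥ 0: y = 0 (binding)
Binding constraints: C2, y ≥ 0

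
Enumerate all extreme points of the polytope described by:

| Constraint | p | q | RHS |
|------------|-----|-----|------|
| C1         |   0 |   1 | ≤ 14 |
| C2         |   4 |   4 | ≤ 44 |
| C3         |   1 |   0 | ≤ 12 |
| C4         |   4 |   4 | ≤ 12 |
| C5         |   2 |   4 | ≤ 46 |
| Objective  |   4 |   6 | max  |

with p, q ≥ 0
Each vertex is the intersection of two constraint boundaries that also satisfies all remaining constraints:
  p = 0 and q = 0 → (0, 0)
  4p + 4q = 12 and q = 0 → (3, 0)
  4p + 4q = 12 and p = 0 → (0, 3)

Vertices: (0, 0), (3, 0), (0, 3)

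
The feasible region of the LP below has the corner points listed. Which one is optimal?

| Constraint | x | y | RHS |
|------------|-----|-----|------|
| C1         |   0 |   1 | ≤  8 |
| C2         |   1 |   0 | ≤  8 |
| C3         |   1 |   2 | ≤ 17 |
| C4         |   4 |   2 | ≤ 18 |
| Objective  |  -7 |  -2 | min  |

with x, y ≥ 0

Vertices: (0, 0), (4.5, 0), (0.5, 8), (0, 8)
Evaluating z = -7x - 2y at each vertex:
  (0, 0): z = 0
  (4.5, 0): z = -31.5
  (0.5, 8): z = -19.5
  (0, 8): z = -16

The smallest value is z = -31.5, attained at (4.5, 0).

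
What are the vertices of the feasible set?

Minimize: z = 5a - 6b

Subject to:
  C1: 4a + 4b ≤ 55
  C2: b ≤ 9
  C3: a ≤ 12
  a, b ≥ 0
Each vertex is the intersection of two constraint boundaries that also satisfies all remaining constraints:
  a = 0 and b = 0 → (0, 0)
  a = 12 and b = 0 → (12, 0)
  4a + 4b = 55 and a = 12 → (12, 1.75)
  4a + 4b = 55 and b = 9 → (4.75, 9)
  b = 9 and a = 0 → (0, 9)

Vertices: (0, 0), (12, 0), (12, 1.75), (4.75, 9), (0, 9)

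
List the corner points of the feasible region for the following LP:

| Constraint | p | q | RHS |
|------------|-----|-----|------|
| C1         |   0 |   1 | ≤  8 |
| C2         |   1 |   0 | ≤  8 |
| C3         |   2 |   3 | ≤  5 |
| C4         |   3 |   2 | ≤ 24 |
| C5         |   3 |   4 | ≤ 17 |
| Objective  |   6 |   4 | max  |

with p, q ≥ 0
Each vertex is the intersection of two constraint boundaries that also satisfies all remaining constraints:
  p = 0 and q = 0 → (0, 0)
  2p + 3q = 5 and q = 0 → (2.5, 0)
  2p + 3q = 5 and p = 0 → (0, 1.667)

Vertices: (0, 0), (2.5, 0), (0, 1.667)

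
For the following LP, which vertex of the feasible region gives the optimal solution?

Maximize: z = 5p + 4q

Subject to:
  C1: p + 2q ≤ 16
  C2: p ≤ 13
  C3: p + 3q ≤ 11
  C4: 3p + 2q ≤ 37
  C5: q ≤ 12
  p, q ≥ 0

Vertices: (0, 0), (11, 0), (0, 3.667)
Evaluating z = 5p + 4q at each vertex:
  (0, 0): z = 0
  (11, 0): z = 55
  (0, 3.667): z = 14.67

The largest value is z = 55, attained at (11, 0).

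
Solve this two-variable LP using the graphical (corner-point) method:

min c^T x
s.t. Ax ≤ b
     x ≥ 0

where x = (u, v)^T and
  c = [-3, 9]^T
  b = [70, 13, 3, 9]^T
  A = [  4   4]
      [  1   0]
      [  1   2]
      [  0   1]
Each vertex is the intersection of two constraint boundaries that also satisfies all remaining constraints:
  u = 0 and v = 0 → (0, 0)
  u + 2v = 3 and v = 0 → (3, 0)
  u + 2v = 3 and u = 0 → (0, 1.5)

Evaluating z = -3u + 9v at each vertex:
  (0, 0): z = 0
  (3, 0): z = -9
  (0, 1.5): z = 13.5

The minimum is at (3, 0) with z = -9.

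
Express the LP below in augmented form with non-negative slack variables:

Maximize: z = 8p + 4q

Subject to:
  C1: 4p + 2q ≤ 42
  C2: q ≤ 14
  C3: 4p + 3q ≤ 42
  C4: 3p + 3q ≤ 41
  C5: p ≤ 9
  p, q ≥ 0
max z = 8p + 4q

s.t.
  4p + 2q + s1 = 42
  q + s2 = 14
  4p + 3q + s3 = 42
  3p + 3q + s4 = 41
  p + s5 = 9
  p, q, s1, s2, s3, s4, s5 ≥ 0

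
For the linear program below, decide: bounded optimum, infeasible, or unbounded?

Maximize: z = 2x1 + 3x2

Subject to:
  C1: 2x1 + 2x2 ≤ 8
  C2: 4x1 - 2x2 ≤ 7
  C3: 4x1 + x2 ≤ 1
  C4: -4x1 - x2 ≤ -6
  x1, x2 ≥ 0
C3 requires 4x1 + x2 ≤ 1, while C4 (-4x1 - x2 ≤ -6) is equivalent to 4x1 + x2 ≥ 6. Together they would need 6 ≤ 4x1 + x2 ≤ 1, which is impossible since 6 > 1. No point satisfies all constraints.

Infeasible: no point satisfies all constraints simultaneously.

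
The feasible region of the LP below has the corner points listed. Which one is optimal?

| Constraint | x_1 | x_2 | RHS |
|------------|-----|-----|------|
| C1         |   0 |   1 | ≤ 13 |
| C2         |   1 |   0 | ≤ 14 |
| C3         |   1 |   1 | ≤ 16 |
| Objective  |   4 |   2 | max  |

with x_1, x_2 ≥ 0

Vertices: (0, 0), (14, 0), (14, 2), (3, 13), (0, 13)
(14, 2) with z = 60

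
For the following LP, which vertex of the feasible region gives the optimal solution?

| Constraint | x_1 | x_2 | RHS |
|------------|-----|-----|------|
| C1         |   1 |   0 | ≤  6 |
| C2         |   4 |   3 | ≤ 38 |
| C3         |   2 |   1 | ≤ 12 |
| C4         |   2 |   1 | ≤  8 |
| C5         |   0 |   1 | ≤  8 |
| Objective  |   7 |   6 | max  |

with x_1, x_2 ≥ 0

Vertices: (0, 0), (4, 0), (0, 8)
(0, 8) with z = 48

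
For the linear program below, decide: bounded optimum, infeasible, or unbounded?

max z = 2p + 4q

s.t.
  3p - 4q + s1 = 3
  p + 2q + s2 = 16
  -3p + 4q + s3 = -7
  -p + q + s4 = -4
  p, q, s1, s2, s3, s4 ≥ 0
The row 3p - 4q + s1 = 3 with s1 ≥ 0 requires 3p - 4q ≤ 3, while the row -3p + 4q + s3 = -7 with s3 ≥ 0 is equivalent to 3p - 4q ≥ 7. Together they would need 7 ≤ 3p - 4q ≤ 3, which is impossible since 7 > 3. No point satisfies all constraints.

The feasible region is empty; the LP is infeasible.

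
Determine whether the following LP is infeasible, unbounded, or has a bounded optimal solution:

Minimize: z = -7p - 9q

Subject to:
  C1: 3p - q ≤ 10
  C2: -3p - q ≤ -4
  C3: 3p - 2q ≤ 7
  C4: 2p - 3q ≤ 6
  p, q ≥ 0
Feasible point: (1, 1) satisfies every constraint, so the LP is feasible.
Direction d = (0, 1): for each constraint row a, a·d ≤ 0 —
  (3)(0) + (-1)(1) = -1 ≤ 0
  (-3)(0) + (-1)(1) = -1 ≤ 0
  (3)(0) + (-2)(1) = -2 ≤ 0
  (2)(0) + (-3)(1) = -3 ≤ 0
and d ≥ 0, so (1, 1) + t·d stays feasible for every t ≥ 0. Along this ray z = -7p - 9q changes by -9 per unit t, so z → −∞.

The LP is unbounded; z can be made arbitrarily small.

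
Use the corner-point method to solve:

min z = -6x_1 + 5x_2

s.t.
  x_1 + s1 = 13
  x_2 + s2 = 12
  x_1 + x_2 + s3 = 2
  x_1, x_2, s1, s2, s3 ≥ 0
Each vertex is the intersection of two constraint boundaries that also satisfies all remaining constraints:
  x_1 = 0 and x_2 = 0 → (0, 0)
  x_1 + x_2 = 2 and x_2 = 0 → (2, 0)
  x_1 + x_2 = 2 and x_1 = 0 → (0, 2)

Evaluating z = -6x_1 + 5x_2 at each vertex:
  (0, 0): z = 0
  (2, 0): z = -12
  (0, 2): z = 10

The minimum is at (2, 0) with z = -12.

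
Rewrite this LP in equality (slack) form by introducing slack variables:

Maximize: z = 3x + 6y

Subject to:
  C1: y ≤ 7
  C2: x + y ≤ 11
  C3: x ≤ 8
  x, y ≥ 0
max z = 3x + 6y

s.t.
  y + s1 = 7
  x + y + s2 = 11
  x + s3 = 8
  x, y, s1, s2, s3 ≥ 0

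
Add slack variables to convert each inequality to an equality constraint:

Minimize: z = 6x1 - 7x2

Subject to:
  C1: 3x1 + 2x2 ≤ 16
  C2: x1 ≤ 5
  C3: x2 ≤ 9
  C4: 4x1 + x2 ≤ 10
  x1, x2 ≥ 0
min z = 6x1 - 7x2

s.t.
  3x1 + 2x2 + s1 = 16
  x1 + s2 = 5
  x2 + s3 = 9
  4x1 + x2 + s4 = 10
  x1, x2, s1, s2, s3, s4 ≥ 0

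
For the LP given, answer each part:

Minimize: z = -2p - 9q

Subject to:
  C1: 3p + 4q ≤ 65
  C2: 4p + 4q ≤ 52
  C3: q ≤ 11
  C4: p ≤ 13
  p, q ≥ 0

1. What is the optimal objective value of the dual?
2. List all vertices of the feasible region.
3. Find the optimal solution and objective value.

1. -103 (by strong duality, equal to the primal optimum)
2. (0, 0), (13, 0), (2, 11), (0, 11)
3. p = 2, q = 11, z = -103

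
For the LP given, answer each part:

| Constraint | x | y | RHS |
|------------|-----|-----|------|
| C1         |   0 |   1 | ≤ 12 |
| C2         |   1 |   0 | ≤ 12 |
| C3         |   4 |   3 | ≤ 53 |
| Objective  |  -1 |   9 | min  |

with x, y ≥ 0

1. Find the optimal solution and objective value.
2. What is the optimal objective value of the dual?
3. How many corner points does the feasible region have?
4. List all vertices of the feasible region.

1. x = 12, y = 0, z = -12
2. -12 (by strong duality, equal to the primal optimum)
3. 5
4. (0, 0), (12, 0), (12, 1.667), (4.25, 12), (0, 12)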